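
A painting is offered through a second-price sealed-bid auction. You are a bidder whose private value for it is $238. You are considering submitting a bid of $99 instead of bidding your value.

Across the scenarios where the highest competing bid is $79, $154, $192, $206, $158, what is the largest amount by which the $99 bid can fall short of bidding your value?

$79: same outcome either way → loss $0.
$154: truthful gives $84, deviation gives $0 → loss $84.
$192: truthful gives $46, deviation gives $0 → loss $46.
$206: truthful gives $32, deviation gives $0 → loss $32.
$158: truthful gives $80, deviation gives $0 → loss $80.
Maximum loss: $84.

$84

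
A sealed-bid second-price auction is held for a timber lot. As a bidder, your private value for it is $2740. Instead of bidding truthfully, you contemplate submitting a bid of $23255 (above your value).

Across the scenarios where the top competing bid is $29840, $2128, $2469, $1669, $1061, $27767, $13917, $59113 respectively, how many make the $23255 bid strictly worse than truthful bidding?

The deviation hurts exactly when the highest competing bid lies strictly between $2740 and $23255 — overbidding then wins at a price above your value.
$29840: above both → same outcome either way.
$2128: below both → same outcome either way.
$2469: below both → same outcome either way.
$1669: below both → same outcome either way.
$1061: below both → same outcome either way.
$27767: above both → same outcome either way.
$13917: inside the interval → strictly worse (loss $11177).
$59113: above both → same outcome either way.
Count: 1.

1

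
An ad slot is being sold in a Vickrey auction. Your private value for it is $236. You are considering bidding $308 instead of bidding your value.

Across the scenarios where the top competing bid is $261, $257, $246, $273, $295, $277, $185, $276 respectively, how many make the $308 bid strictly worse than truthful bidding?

7

The deviation hurts exactly when the highest competing bid lies strictly between $236 and $308 — overbidding then wins at a price above your value.
$261: inside the interval → strictly worse (loss $25).
$257: inside the interval → strictly worse (loss $21).
$246: inside the interval → strictly worse (loss $10).
$273: inside the interval → strictly worse (loss $37).
$295: inside the interval → strictly worse (loss $59).
$277: inside the interval → strictly worse (loss $41).
$185: below both → same outcome either way.
$276: inside the interval → strictly worse (loss $40).
Count: 7.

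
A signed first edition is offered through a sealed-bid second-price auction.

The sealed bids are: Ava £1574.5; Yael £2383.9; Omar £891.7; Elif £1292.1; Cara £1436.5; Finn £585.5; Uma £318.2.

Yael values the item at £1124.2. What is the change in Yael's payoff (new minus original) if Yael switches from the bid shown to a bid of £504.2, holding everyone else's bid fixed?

£450.3

The highest bid among the other bidders is £1574.5; Yael's bid doesn't change that.
Original bid £2383.9: Yael is highest, pays the top rival bid £1574.5; payoff £1124.2 − £1574.5 = −£450.3.
Alternative bid £504.2: Yael is not highest (top rival bid is £1574.5); payoff £0.
Change in payoff = £0 − (−£450.3) = £450.3.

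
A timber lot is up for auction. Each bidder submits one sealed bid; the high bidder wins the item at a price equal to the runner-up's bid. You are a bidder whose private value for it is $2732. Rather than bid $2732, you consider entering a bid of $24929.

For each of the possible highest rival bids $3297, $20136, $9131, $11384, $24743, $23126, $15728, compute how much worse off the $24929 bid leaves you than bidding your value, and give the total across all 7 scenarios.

The deviation costs you only when the competing bid falls strictly between $2732 and $24929; elsewhere both bids give the same outcome.
$3297: truthful payoff $0, deviation payoff −$565 → loss $565.
$20136: truthful payoff $0, deviation payoff −$17404 → loss $17404.
$9131: truthful payoff $0, deviation payoff −$6399 → loss $6399.
$11384: truthful payoff $0, deviation payoff −$8652 → loss $8652.
$24743: truthful payoff $0, deviation payoff −$22011 → loss $22011.
$23126: truthful payoff $0, deviation payoff −$20394 → loss $20394.
$15728: truthful payoff $0, deviation payoff −$12996 → loss $12996.
Total loss = $565 + $17404 + $6399 + $8652 + $22011 + $20394 + $12996 = $88421.

$88421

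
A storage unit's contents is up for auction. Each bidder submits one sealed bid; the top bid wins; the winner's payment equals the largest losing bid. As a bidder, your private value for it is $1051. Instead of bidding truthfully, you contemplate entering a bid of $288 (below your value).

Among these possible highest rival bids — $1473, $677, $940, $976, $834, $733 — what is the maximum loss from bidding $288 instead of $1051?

$1473: same outcome either way → loss $0.
$677: truthful gives $374, deviation gives $0 → loss $374.
$940: truthful gives $111, deviation gives $0 → loss $111.
$976: truthful gives $75, deviation gives $0 → loss $75.
$834: truthful gives $217, deviation gives $0 → loss $217.
$733: truthful gives $318, deviation gives $0 → loss $318.
Maximum loss: $374.

$374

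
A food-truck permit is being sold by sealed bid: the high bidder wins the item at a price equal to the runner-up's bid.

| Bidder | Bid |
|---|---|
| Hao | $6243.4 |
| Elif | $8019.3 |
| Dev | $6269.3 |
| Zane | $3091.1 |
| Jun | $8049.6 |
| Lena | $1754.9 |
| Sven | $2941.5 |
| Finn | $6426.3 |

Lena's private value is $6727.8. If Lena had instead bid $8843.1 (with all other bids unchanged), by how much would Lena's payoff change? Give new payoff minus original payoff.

−$1321.8

The highest bid among the other bidders is $8049.6; Lena's bid doesn't change that.
Original bid $1754.9: Lena is not highest (top rival bid is $8049.6); payoff $0.
Alternative bid $8843.1: Lena is highest, pays the top rival bid $8049.6; payoff $6727.8 − $8049.6 = −$1321.8.
Change in payoff = −$1321.8 − ($0) = −$1321.8.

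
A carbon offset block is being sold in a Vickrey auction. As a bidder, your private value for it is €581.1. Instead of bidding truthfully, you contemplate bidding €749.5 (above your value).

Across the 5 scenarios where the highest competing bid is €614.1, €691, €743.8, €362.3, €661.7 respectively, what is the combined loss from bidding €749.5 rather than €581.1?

The deviation costs you only when the competing bid falls strictly between €581.1 and €749.5; elsewhere both bids give the same outcome.
€614.1: truthful payoff €0, deviation payoff −€33 → loss €33.
€691: truthful payoff €0, deviation payoff −€109.9 → loss €109.9.
€743.8: truthful payoff €0, deviation payoff −€162.7 → loss €162.7.
€362.3: outcomes coincide → loss €0.
€661.7: truthful payoff €0, deviation payoff −€80.6 → loss €80.6.
Total loss = €33 + €109.9 + €162.7 + €80.6 = €386.2.

€386.2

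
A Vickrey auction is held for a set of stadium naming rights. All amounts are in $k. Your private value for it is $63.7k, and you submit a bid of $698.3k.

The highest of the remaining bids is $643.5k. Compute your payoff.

−$579.8k

Your bid $698.3k exceeds the highest competing bid $643.5k, so you win.
In a second-price auction the winner pays the second-highest bid, $643.5k.
Payoff = value − price = $63.7k − $643.5k = −$579.8k.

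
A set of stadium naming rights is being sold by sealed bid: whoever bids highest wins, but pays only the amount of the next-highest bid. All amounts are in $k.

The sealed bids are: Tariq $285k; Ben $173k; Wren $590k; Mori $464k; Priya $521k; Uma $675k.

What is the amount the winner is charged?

Highest bid: Uma at $675k, so Uma wins.
Second-highest bid: Wren at $590k — that is the price the winner pays.

$590k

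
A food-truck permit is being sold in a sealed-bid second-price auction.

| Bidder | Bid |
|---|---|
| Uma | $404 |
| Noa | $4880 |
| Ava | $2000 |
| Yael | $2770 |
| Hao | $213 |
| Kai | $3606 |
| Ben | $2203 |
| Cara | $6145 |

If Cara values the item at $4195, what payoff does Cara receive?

−$685

Highest bid: Cara at $6145, so Cara wins.
Second-highest bid: Noa at $4880 — that is the price the winner pays.
Cara's payoff = value − price = $4195 − $4880 = −$685.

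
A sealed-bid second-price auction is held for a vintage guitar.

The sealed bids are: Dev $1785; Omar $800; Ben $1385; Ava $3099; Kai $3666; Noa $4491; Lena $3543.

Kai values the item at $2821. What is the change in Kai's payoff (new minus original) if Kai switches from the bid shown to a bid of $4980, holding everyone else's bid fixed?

The highest bid among the other bidders is $4491; Kai's bid doesn't change that.
Original bid $3666: Kai is not highest (top rival bid is $4491); payoff $0.
Alternative bid $4980: Kai is highest, pays the top rival bid $4491; payoff $2821 − $4491 = −$1670.
Change in payoff = −$1670 − ($0) = −$1670.

−$1670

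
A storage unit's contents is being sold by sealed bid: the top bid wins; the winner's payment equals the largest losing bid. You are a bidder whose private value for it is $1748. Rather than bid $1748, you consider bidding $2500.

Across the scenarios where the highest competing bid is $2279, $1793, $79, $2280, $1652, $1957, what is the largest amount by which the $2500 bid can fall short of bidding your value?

$2279: truthful gives $0, deviation gives −$531 → loss $531.
$1793: truthful gives $0, deviation gives −$45 → loss $45.
$79: same outcome either way → loss $0.
$2280: truthful gives $0, deviation gives −$532 → loss $532.
$1652: same outcome either way → loss $0.
$1957: truthful gives $0, deviation gives −$209 → loss $209.
Maximum loss: $532.

$532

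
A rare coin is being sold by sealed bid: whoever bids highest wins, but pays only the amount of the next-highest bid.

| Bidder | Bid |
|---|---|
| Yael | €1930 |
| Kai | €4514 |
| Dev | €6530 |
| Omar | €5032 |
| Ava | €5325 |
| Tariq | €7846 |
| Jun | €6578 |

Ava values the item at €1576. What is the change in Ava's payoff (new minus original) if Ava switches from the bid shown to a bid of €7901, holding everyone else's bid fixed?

The highest bid among the other bidders is €7846; Ava's bid doesn't change that.
Original bid €5325: Ava is not highest (top rival bid is €7846); payoff €0.
Alternative bid €7901: Ava is highest, pays the top rival bid €7846; payoff €1576 − €7846 = −€6270.
Change in payoff = −€6270 − (€0) = −€6270.

−€6270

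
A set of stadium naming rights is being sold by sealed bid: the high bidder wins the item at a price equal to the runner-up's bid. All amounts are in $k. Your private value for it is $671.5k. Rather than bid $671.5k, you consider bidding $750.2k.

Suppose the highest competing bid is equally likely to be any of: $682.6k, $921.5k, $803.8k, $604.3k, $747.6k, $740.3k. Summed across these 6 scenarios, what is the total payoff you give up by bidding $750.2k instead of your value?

$156k

The deviation costs you only when the competing bid falls strictly between $671.5k and $750.2k; elsewhere both bids give the same outcome.
$682.6k: truthful payoff $0k, deviation payoff −$11.1k → loss $11.1k.
$921.5k: outcomes coincide → loss $0k.
$803.8k: outcomes coincide → loss $0k.
$604.3k: outcomes coincide → loss $0k.
$747.6k: truthful payoff $0k, deviation payoff −$76.1k → loss $76.1k.
$740.3k: truthful payoff $0k, deviation payoff −$68.8k → loss $68.8k.
Total loss = $11.1k + $76.1k + $68.8k = $156k.
Because the price is fixed by the runner-up's bid, deviating from your value can only change a good outcome into a bad one — never the reverse.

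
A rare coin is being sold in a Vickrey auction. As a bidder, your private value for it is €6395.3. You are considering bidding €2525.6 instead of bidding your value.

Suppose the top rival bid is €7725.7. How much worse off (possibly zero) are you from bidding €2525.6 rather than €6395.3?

€0

Bidding your value €6395.3: you lose (since €6395.3 < €7725.7). Payoff €0.
Bidding €2525.6: you lose. Payoff €0.
Difference = €0 − €0 = €0; both bids lead to the same outcome because the competing bid is above both your value and your alternative bid.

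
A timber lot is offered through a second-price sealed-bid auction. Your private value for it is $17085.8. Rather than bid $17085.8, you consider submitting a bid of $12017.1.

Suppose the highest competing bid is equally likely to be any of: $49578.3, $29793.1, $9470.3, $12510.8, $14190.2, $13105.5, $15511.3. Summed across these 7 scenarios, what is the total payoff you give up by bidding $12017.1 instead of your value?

$13025.4

The deviation costs you only when the competing bid falls strictly between $12017.1 and $17085.8; elsewhere both bids give the same outcome.
$49578.3: outcomes coincide → loss $0.
$29793.1: outcomes coincide → loss $0.
$9470.3: outcomes coincide → loss $0.
$12510.8: truthful payoff $4575, deviation payoff $0 → loss $4575.
$14190.2: truthful payoff $2895.6, deviation payoff $0 → loss $2895.6.
$13105.5: truthful payoff $3980.3, deviation payoff $0 → loss $3980.3.
$15511.3: truthful payoff $1574.5, deviation payoff $0 → loss $1574.5.
Total loss = $4575 + $2895.6 + $3980.3 + $1574.5 = $13025.4.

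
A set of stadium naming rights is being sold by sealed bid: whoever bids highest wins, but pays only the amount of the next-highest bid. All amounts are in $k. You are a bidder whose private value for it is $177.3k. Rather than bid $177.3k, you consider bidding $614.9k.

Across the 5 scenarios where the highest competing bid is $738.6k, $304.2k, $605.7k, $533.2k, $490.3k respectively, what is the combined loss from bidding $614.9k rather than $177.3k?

The deviation costs you only when the competing bid falls strictly between $177.3k and $614.9k; elsewhere both bids give the same outcome.
$738.6k: outcomes coincide → loss $0k.
$304.2k: truthful payoff $0k, deviation payoff −$126.9k → loss $126.9k.
$605.7k: truthful payoff $0k, deviation payoff −$428.4k → loss $428.4k.
$533.2k: truthful payoff $0k, deviation payoff −$355.9k → loss $355.9k.
$490.3k: truthful payoff $0k, deviation payoff −$313k → loss $313k.
Total loss = $126.9k + $428.4k + $355.9k + $313k = $1224.2k.

$1224.2k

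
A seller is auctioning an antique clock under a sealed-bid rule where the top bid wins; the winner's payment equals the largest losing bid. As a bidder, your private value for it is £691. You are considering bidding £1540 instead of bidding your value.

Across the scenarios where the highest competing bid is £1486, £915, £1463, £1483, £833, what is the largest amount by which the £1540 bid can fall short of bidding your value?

£1486: truthful gives £0, deviation gives −£795 → loss £795.
£915: truthful gives £0, deviation gives −£224 → loss £224.
£1463: truthful gives £0, deviation gives −£772 → loss £772.
£1483: truthful gives £0, deviation gives −£792 → loss £792.
£833: truthful gives £0, deviation gives −£142 → loss £142.
Maximum loss: £795.

£795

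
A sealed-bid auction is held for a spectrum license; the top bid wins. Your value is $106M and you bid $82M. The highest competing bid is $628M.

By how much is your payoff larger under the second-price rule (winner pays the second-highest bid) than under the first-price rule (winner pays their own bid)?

$0M

Your bid $82M is below $628M, so you lose under either rule.
Payoff is $0M in both cases; difference = $0M.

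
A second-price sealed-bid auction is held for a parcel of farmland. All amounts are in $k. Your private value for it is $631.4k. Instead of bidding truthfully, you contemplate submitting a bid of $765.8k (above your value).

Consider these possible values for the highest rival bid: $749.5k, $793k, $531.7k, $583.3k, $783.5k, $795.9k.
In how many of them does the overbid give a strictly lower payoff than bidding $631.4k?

1

The deviation hurts exactly when the highest competing bid lies strictly between $631.4k and $765.8k — overbidding then wins at a price above your value.
$749.5k: inside the interval → strictly worse (loss $118.1k).
$793k: above both → same outcome either way.
$531.7k: below both → same outcome either way.
$583.3k: below both → same outcome either way.
$783.5k: above both → same outcome either way.
$795.9k: above both → same outcome either way.
Count: 1.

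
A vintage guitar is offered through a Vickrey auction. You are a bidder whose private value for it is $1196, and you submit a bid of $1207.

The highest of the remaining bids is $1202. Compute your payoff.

Your bid $1207 exceeds the highest competing bid $1202, so you win.
In a second-price auction the winner pays the second-highest bid, $1202.
Payoff = value − price = $1196 − $1202 = −$6.

−$6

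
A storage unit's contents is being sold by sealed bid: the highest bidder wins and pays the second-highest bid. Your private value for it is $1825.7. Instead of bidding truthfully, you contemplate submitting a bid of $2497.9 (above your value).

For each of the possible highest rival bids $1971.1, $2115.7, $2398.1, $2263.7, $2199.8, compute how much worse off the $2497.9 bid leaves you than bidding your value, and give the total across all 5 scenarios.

The deviation costs you only when the competing bid falls strictly between $1825.7 and $2497.9; elsewhere both bids give the same outcome.
$1971.1: truthful payoff $0, deviation payoff −$145.4 → loss $145.4.
$2115.7: truthful payoff $0, deviation payoff −$290 → loss $290.
$2398.1: truthful payoff $0, deviation payoff −$572.4 → loss $572.4.
$2263.7: truthful payoff $0, deviation payoff −$438 → loss $438.
$2199.8: truthful payoff $0, deviation payoff −$374.1 → loss $374.1.
Total loss = $145.4 + $290 + $572.4 + $438 + $374.1 = $1819.9.

$1819.9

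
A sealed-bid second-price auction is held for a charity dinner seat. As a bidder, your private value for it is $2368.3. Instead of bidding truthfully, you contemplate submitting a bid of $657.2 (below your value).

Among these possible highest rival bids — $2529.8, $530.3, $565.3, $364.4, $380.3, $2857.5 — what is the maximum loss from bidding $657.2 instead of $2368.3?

$0

$2529.8: same outcome either way → loss $0.
$530.3: same outcome either way → loss $0.
$565.3: same outcome either way → loss $0.
$364.4: same outcome either way → loss $0.
$380.3: same outcome either way → loss $0.
$2857.5: same outcome either way → loss $0.
Maximum loss: $0.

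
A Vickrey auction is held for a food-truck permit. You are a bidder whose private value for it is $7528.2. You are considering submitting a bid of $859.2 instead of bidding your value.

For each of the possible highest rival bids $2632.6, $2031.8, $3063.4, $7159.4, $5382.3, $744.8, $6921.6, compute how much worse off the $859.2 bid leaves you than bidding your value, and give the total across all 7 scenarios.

$17978.1

The deviation costs you only when the competing bid falls strictly between $859.2 and $7528.2; elsewhere both bids give the same outcome.
$2632.6: truthful payoff $4895.6, deviation payoff $0 → loss $4895.6.
$2031.8: truthful payoff $5496.4, deviation payoff $0 → loss $5496.4.
$3063.4: truthful payoff $4464.8, deviation payoff $0 → loss $4464.8.
$7159.4: truthful payoff $368.8, deviation payoff $0 → loss $368.8.
$5382.3: truthful payoff $2145.9, deviation payoff $0 → loss $2145.9.
$744.8: outcomes coincide → loss $0.
$6921.6: truthful payoff $606.6, deviation payoff $0 → loss $606.6.
Total loss = $4895.6 + $5496.4 + $4464.8 + $368.8 + $2145.9 + $606.6 = $17978.1.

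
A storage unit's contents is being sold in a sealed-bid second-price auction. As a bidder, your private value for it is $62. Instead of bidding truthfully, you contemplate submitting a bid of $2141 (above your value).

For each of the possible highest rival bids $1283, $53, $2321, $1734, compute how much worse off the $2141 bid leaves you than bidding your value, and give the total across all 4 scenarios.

The deviation costs you only when the competing bid falls strictly between $62 and $2141; elsewhere both bids give the same outcome.
$1283: truthful payoff $0, deviation payoff −$1221 → loss $1221.
$53: outcomes coincide → loss $0.
$2321: outcomes coincide → loss $0.
$1734: truthful payoff $0, deviation payoff −$1672 → loss $1672.
Total loss = $1221 + $1672 = $2893.
In a second-price auction your bid sets only whether you win, not what you pay, so bidding your true value is weakly dominant.

$2893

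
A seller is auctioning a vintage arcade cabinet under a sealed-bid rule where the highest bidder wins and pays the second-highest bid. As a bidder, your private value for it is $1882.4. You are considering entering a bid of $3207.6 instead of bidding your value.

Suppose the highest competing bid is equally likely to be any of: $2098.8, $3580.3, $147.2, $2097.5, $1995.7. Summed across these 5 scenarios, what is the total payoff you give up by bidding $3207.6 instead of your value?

$544.8

The deviation costs you only when the competing bid falls strictly between $1882.4 and $3207.6; elsewhere both bids give the same outcome.
$2098.8: truthful payoff $0, deviation payoff −$216.4 → loss $216.4.
$3580.3: outcomes coincide → loss $0.
$147.2: outcomes coincide → loss $0.
$2097.5: truthful payoff $0, deviation payoff −$215.1 → loss $215.1.
$1995.7: truthful payoff $0, deviation payoff −$113.3 → loss $113.3.
Total loss = $216.4 + $215.1 + $113.3 = $544.8.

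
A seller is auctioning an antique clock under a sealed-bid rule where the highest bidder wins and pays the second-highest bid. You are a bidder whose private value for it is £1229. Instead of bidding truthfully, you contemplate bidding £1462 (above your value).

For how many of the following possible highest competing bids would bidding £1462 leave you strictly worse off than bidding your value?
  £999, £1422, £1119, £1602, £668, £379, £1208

The deviation hurts exactly when the highest competing bid lies strictly between £1229 and £1462 — overbidding then wins at a price above your value.
£999: below both → same outcome either way.
£1422: inside the interval → strictly worse (loss £193).
£1119: below both → same outcome either way.
£1602: above both → same outcome either way.
£668: below both → same outcome either way.
£379: below both → same outcome either way.
£1208: below both → same outcome either way.
Count: 1.

1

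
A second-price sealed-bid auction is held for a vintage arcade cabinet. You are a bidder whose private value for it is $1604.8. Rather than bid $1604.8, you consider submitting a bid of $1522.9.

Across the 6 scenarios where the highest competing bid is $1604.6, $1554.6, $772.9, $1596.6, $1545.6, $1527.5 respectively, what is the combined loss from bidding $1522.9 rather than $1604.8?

$195.1

The deviation costs you only when the competing bid falls strictly between $1522.9 and $1604.8; elsewhere both bids give the same outcome.
$1604.6: truthful payoff $0.2, deviation payoff $0 → loss $0.2.
$1554.6: truthful payoff $50.2, deviation payoff $0 → loss $50.2.
$772.9: outcomes coincide → loss $0.
$1596.6: truthful payoff $8.2, deviation payoff $0 → loss $8.2.
$1545.6: truthful payoff $59.2, deviation payoff $0 → loss $59.2.
$1527.5: truthful payoff $77.3, deviation payoff $0 → loss $77.3.
Total loss = $0.2 + $50.2 + $8.2 + $59.2 + $77.3 = $195.1.
Because the price is fixed by the runner-up's bid, deviating from your value can only change a good outcome into a bad one — never the reverse.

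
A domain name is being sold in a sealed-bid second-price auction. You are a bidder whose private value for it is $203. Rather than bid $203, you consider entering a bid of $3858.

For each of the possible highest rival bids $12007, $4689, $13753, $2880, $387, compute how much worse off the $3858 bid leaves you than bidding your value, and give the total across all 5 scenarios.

The deviation costs you only when the competing bid falls strictly between $203 and $3858; elsewhere both bids give the same outcome.
$12007: outcomes coincide → loss $0.
$4689: outcomes coincide → loss $0.
$13753: outcomes coincide → loss $0.
$2880: truthful payoff $0, deviation payoff −$2677 → loss $2677.
$387: truthful payoff $0, deviation payoff −$184 → loss $184.
Total loss = $2677 + $184 = $2861.
Truthful bidding weakly dominates here: raising your bid can only win items priced above your value, and lowering it can only forfeit items priced below.

$2861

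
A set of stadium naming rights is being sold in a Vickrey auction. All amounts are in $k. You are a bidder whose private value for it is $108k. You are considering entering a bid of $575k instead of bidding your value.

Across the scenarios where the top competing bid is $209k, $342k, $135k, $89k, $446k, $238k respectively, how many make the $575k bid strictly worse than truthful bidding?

5

The deviation hurts exactly when the highest competing bid lies strictly between $108k and $575k — overbidding then wins at a price above your value.
$209k: inside the interval → strictly worse (loss $101k).
$342k: inside the interval → strictly worse (loss $234k).
$135k: inside the interval → strictly worse (loss $27k).
$89k: below both → same outcome either way.
$446k: inside the interval → strictly worse (loss $338k).
$238k: inside the interval → strictly worse (loss $130k).
Count: 5.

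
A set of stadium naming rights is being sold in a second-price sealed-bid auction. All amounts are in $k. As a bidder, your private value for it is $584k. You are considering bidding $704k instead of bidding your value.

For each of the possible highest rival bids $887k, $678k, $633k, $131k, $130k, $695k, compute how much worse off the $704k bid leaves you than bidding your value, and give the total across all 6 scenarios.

$254k

The deviation costs you only when the competing bid falls strictly between $584k and $704k; elsewhere both bids give the same outcome.
$887k: outcomes coincide → loss $0k.
$678k: truthful payoff $0k, deviation payoff −$94k → loss $94k.
$633k: truthful payoff $0k, deviation payoff −$49k → loss $49k.
$131k: outcomes coincide → loss $0k.
$130k: outcomes coincide → loss $0k.
$695k: truthful payoff $0k, deviation payoff −$111k → loss $111k.
Total loss = $94k + $49k + $111k = $254k.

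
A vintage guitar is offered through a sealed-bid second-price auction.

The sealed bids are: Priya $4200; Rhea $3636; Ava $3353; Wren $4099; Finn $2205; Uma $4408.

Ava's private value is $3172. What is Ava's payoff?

Highest bid: Uma at $4408, so Uma wins.
Second-highest bid: Priya at $4200 — that is the price the winner pays.
Ava did not win, so Ava pays nothing and receives nothing: payoff $0.

$0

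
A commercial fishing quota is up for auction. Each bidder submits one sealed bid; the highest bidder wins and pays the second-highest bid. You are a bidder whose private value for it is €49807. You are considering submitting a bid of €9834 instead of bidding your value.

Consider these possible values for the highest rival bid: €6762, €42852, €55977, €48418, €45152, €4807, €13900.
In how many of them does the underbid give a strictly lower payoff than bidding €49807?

4

The deviation hurts exactly when the highest competing bid lies strictly between €9834 and €49807 — underbidding then forfeits a profitable win.
€6762: below both → same outcome either way.
€42852: inside the interval → strictly worse (loss €6955).
€55977: above both → same outcome either way.
€48418: inside the interval → strictly worse (loss €1389).
€45152: inside the interval → strictly worse (loss €4655).
€4807: below both → same outcome either way.
€13900: inside the interval → strictly worse (loss €35907).
Count: 4.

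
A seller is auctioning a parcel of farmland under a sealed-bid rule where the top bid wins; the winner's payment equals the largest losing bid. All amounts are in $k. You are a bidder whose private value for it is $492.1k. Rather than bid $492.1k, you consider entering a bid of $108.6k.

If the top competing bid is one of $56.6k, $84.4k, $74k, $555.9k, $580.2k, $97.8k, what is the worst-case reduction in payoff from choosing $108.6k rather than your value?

$56.6k: same outcome either way → loss $0k.
$84.4k: same outcome either way → loss $0k.
$74k: same outcome either way → loss $0k.
$555.9k: same outcome either way → loss $0k.
$580.2k: same outcome either way → loss $0k.
$97.8k: same outcome either way → loss $0k.
Maximum loss: $0k.

$0k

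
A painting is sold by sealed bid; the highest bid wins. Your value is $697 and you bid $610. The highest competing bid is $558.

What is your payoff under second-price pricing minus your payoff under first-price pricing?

You have the highest bid, so you win under either rule.
Second-price: pay $558 → payoff $139.
First-price: pay your own bid $610 → payoff $87.
Difference = $139 − ($87) = $52.

$52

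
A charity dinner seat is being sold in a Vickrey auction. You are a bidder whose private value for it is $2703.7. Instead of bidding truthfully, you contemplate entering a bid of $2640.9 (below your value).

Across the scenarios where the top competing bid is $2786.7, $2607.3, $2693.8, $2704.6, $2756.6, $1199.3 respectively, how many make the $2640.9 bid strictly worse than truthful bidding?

1

The deviation hurts exactly when the highest competing bid lies strictly between $2640.9 and $2703.7 — underbidding then forfeits a profitable win.
$2786.7: above both → same outcome either way.
$2607.3: below both → same outcome either way.
$2693.8: inside the interval → strictly worse (loss $9.9).
$2704.6: above both → same outcome either way.
$2756.6: above both → same outcome either way.
$1199.3: below both → same outcome either way.
Count: 1.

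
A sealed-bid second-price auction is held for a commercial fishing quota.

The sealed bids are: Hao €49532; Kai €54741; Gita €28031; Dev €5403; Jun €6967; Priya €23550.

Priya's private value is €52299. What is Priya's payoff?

Highest bid: Kai at €54741, so Kai wins.
Second-highest bid: Hao at €49532 — that is the price the winner pays.
Priya did not win, so Priya pays nothing and receives nothing: payoff €0.

€0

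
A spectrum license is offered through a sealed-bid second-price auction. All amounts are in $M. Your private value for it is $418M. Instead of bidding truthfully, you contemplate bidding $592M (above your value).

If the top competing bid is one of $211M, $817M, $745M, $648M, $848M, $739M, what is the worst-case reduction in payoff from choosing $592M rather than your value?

$211M: same outcome either way → loss $0M.
$817M: same outcome either way → loss $0M.
$745M: same outcome either way → loss $0M.
$648M: same outcome either way → loss $0M.
$848M: same outcome either way → loss $0M.
$739M: same outcome either way → loss $0M.
Maximum loss: $0M.

$0M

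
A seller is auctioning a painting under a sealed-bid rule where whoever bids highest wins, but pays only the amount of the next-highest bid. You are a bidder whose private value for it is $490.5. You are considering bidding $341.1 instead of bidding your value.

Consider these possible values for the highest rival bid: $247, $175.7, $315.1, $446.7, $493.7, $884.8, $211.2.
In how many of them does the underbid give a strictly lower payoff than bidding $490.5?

1

The deviation hurts exactly when the highest competing bid lies strictly between $341.1 and $490.5 — underbidding then forfeits a profitable win.
$247: below both → same outcome either way.
$175.7: below both → same outcome either way.
$315.1: below both → same outcome either way.
$446.7: inside the interval → strictly worse (loss $43.8).
$493.7: above both → same outcome either way.
$884.8: above both → same outcome either way.
$211.2: below both → same outcome either way.
Count: 1.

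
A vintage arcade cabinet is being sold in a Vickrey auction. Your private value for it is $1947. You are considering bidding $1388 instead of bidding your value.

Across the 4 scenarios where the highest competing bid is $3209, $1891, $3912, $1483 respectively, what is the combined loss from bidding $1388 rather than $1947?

$520

The deviation costs you only when the competing bid falls strictly between $1388 and $1947; elsewhere both bids give the same outcome.
$3209: outcomes coincide → loss $0.
$1891: truthful payoff $56, deviation payoff $0 → loss $56.
$3912: outcomes coincide → loss $0.
$1483: truthful payoff $464, deviation payoff $0 → loss $464.
Total loss = $56 + $464 = $520.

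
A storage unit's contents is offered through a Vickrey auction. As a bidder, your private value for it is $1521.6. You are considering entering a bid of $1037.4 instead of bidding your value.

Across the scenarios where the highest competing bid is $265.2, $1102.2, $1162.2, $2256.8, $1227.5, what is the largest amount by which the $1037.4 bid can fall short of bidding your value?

$265.2: same outcome either way → loss $0.
$1102.2: truthful gives $419.4, deviation gives $0 → loss $419.4.
$1162.2: truthful gives $359.4, deviation gives $0 → loss $359.4.
$2256.8: same outcome either way → loss $0.
$1227.5: truthful gives $294.1, deviation gives $0 → loss $294.1.
Maximum loss: $419.4.

$419.4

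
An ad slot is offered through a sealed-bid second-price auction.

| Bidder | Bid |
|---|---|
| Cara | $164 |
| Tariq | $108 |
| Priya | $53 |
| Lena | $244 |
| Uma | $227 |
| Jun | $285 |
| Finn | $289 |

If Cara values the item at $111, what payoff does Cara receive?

Highest bid: Finn at $289, so Finn wins.
Second-highest bid: Jun at $285 — that is the price the winner pays.
Cara did not win, so Cara pays nothing and receives nothing: payoff $0.

$0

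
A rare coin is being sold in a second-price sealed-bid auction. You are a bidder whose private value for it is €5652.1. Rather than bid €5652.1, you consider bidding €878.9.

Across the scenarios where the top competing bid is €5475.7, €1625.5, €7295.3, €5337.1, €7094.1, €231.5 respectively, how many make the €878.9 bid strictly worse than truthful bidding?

3

The deviation hurts exactly when the highest competing bid lies strictly between €878.9 and €5652.1 — underbidding then forfeits a profitable win.
€5475.7: inside the interval → strictly worse (loss €176.4).
€1625.5: inside the interval → strictly worse (loss €4026.6).
€7295.3: above both → same outcome either way.
€5337.1: inside the interval → strictly worse (loss €315).
€7094.1: above both → same outcome either way.
€231.5: below both → same outcome either way.
Count: 3.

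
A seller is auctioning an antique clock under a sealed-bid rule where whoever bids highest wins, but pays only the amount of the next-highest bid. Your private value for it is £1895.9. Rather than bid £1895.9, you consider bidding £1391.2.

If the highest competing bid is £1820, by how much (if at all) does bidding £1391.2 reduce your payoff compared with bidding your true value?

Bidding your value £1895.9: you win (since £1895.9 > £1820) and pay £1820. Payoff £75.9.
Bidding £1391.2: you lose. Payoff £0.
The competing bid £1820 lies between your shaded bid and your value, so underbidding forfeits an item you could have won at a profitable price.
Loss from deviating = £75.9 − (£0) = £75.9.

£75.9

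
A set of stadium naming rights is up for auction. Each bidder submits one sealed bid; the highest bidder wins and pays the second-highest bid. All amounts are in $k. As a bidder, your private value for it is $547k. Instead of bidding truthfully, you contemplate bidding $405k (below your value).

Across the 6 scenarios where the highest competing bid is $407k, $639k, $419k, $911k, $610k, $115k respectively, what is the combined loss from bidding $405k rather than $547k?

$268k

The deviation costs you only when the competing bid falls strictly between $405k and $547k; elsewhere both bids give the same outcome.
$407k: truthful payoff $140k, deviation payoff $0k → loss $140k.
$639k: outcomes coincide → loss $0k.
$419k: truthful payoff $128k, deviation payoff $0k → loss $128k.
$911k: outcomes coincide → loss $0k.
$610k: outcomes coincide → loss $0k.
$115k: outcomes coincide → loss $0k.
Total loss = $140k + $128k = $268k.
In a second-price auction your bid sets only whether you win, not what you pay, so bidding your true value is weakly dominant.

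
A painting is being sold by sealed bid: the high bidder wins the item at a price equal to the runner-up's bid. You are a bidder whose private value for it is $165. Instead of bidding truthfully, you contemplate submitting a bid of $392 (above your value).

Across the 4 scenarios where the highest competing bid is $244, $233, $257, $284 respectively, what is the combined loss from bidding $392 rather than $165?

$358

The deviation costs you only when the competing bid falls strictly between $165 and $392; elsewhere both bids give the same outcome.
$244: truthful payoff $0, deviation payoff −$79 → loss $79.
$233: truthful payoff $0, deviation payoff −$68 → loss $68.
$257: truthful payoff $0, deviation payoff −$92 → loss $92.
$284: truthful payoff $0, deviation payoff −$119 → loss $119.
Total loss = $79 + $68 + $92 + $119 = $358.
Because the price is fixed by the runner-up's bid, deviating from your value can only change a good outcome into a bad one — never the reverse.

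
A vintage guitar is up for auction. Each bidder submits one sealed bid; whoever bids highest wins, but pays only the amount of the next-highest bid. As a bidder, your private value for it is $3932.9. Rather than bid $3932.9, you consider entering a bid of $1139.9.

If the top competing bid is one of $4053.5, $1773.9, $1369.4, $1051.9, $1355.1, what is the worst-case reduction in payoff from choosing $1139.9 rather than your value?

$2577.8

$4053.5: same outcome either way → loss $0.
$1773.9: truthful gives $2159, deviation gives $0 → loss $2159.
$1369.4: truthful gives $2563.5, deviation gives $0 → loss $2563.5.
$1051.9: same outcome either way → loss $0.
$1355.1: truthful gives $2577.8, deviation gives $0 → loss $2577.8.
Maximum loss: $2577.8.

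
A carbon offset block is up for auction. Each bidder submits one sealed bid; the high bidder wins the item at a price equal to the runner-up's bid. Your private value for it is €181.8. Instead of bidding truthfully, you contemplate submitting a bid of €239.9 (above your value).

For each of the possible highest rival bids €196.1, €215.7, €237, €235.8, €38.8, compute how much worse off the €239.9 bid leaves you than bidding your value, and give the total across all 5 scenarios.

The deviation costs you only when the competing bid falls strictly between €181.8 and €239.9; elsewhere both bids give the same outcome.
€196.1: truthful payoff €0, deviation payoff −€14.3 → loss €14.3.
€215.7: truthful payoff €0, deviation payoff −€33.9 → loss €33.9.
€237: truthful payoff €0, deviation payoff −€55.2 → loss €55.2.
€235.8: truthful payoff €0, deviation payoff −€54 → loss €54.
€38.8: outcomes coincide → loss €0.
Total loss = €14.3 + €33.9 + €55.2 + €54 = €157.4.

€157.4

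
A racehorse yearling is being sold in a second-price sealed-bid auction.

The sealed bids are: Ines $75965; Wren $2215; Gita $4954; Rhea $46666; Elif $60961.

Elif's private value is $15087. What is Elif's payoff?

$0

Highest bid: Ines at $75965, so Ines wins.
Second-highest bid: Elif at $60961 — that is the price the winner pays.
Elif did not win, so Elif pays nothing and receives nothing: payoff $0.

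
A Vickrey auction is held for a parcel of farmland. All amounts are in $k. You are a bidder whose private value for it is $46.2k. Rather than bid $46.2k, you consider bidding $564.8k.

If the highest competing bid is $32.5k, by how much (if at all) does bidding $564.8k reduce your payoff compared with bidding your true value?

$0k

Bidding your value $46.2k: you win (since $46.2k > $32.5k) and pay $32.5k. Payoff $13.7k.
Bidding $564.8k: you win and pay $32.5k. Payoff $46.2k − $32.5k = $13.7k.
Difference = $13.7k − $13.7k = $0k; both bids lead to the same outcome because the competing bid is below both your value and your alternative bid.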